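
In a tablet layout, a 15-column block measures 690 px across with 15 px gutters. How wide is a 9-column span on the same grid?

Subtracting 14 gutters of 15 leaves 480 for 15 columns, so c = 32 px.
Span of 9: 9·32 + 8·15 = 288 + 120 = 408 px.

408 px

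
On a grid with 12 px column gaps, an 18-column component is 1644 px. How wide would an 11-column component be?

1000 px

1644 − 17·12 = 1440; ÷18 gives c = 80 px.
11-column span = 11·80 + 10·12 = 1000 px.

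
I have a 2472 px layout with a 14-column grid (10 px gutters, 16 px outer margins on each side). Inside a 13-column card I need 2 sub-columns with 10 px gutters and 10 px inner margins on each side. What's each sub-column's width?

Outer content = 2472 − 2·16 = 2440 px.
14 columns + 13 gutters: 14c + 13·10 = 2440.
14c = 2440 − 130 = 2310, so c = 165 px.
13 columns plus 12 gutters: 2145 + 120 = 2265 px.
Inner content = 2265 − 2·10 = 2245 px.
2 columns + 1 gutter: 2d + 1·10 = 2245.
2d = 2245 − 10 = 2235, so d = 1117.5 px.

1117.5 px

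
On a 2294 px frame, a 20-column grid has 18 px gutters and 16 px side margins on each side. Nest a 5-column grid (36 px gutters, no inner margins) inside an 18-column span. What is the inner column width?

Take off 32 px of margins, leaving 2262 px.
20c + 19·18 = 2262 → 20c = 1920 → c = 96 px.
18 columns plus 17 gutters: 1728 + 306 = 2034 px.
5d + 4·36 = 2034 → 5d = 1890 → d = 378 px.

378 px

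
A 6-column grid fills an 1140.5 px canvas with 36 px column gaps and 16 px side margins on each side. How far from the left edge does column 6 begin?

969.75 px

Inside the margins: 1140.5 − 32 = 1108.5 px.
1108.5 − 5·36 = 928.5; ÷6 gives c = 154.75 px.
Before column 6: the margin + 5 columns + 5 column gaps.
Offset = 16 + 5·(154.75 + 36) = 16 + 953.75 = 969.75 px.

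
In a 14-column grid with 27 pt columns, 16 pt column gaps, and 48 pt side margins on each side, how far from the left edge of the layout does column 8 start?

349 pt

Before column 8: the margin + 7 columns + 7 column gaps.
Offset = 48 + 7·(27 + 16) = 48 + 301 = 349 pt.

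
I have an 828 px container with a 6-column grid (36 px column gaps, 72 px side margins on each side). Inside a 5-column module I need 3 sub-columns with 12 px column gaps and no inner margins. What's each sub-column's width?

180 px

Take off 144 px of margins, leaving 684 px.
6c + 5·36 = 684 → 6c = 504 → c = 84 px.
Span of 5: 5·84 + 4·36 = 420 + 144 = 564 px.
3d + 2·12 = 564 → 3d = 540 → d = 180 px.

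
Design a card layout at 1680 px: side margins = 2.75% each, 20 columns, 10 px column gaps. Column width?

69.88 px

Margins: 2.75% × 1680 = 46.2 px each, so content = 1680 − 92.4 = 1587.6 px.
20c + 19·10 = 1587.6 → 20c = 1397.6 → c = 69.88 px.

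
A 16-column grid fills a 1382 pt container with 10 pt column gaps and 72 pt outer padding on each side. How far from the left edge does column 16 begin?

Take off 144 pt of margins, leaving 1238 pt.
Subtracting 15 column gaps of 10 leaves 1088 for 16 columns, so c = 68 pt.
Each column+gutter stride is 78 pt; 15 of them past the 72 pt margin is 72 + 1170 = 1242 pt.

1242 pt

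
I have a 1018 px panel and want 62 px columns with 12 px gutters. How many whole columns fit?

13 columns

Each extra column adds 62 + 12 = 74 px.
(1018 + 12) / 74 = 13.92, so 13 columns fit.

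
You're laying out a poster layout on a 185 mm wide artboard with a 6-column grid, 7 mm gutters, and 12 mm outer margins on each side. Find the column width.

21 mm

Content width = 185 − 2·12 = 161 mm.
161 − 5·7 = 126; ÷6 gives c = 21 mm.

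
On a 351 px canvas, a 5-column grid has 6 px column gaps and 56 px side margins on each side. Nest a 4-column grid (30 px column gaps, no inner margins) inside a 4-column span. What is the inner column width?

25 px

Inside the margins: 351 − 112 = 239 px.
239 − 4·6 = 215; ÷5 gives c = 43 px.
4-column span = 4·43 + 3·6 = 190 px.
190 − 3·30 = 100; ÷4 gives d = 25 px.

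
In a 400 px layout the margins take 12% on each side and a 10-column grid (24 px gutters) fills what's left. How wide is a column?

8.8 px

Margins: 12% × 400 = 48 px each, so content = 400 − 96 = 304 px.
Subtracting 9 gutters of 24 leaves 88 for 10 columns, so c = 8.8 px.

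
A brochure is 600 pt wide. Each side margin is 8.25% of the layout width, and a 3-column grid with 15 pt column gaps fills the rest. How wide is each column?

Each margin = 8.25% of 600 = 49.5 pt; content = 600 − 2·49.5 = 501 pt.
3 columns + 2 column gaps: 3c + 2·15 = 501.
3c = 501 − 30 = 471, so c = 157 pt.

157 pt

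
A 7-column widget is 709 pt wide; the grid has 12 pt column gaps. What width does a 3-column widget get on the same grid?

7c + 6·12 = 709 → 7c = 637 → c = 91 pt.
3 columns plus 2 column gaps: 273 + 24 = 297 pt.

297 pt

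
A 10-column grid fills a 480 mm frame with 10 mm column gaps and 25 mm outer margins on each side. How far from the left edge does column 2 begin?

Content = 480 − 2·25 = 430 mm.
Subtracting 9 column gaps of 10 leaves 340 for 10 columns, so c = 34 mm.
Before column 2: the margin + 1 column + 1 column gap.
Offset = 25 + 1·(34 + 10) = 25 + 44 = 69 mm.

69 mm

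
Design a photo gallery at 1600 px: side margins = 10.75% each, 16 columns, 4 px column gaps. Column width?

1600 × (1 − 2·10.75%) = 1600 × 78.5% = 1256 px for the columns.
16c + 15·4 = 1256 → 16c = 1196 → c = 74.75 px.

74.75 px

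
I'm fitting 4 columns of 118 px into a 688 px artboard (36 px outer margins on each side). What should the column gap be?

Content width = 688 − 2·36 = 616 px.
Columns use 472 px, leaving 144 px across 3 column gaps = 48 px each.

48 px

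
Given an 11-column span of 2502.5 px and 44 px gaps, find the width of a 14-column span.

2502.5 − 10·44 = 2062.5; ÷11 gives c = 187.5 px.
Span of 14: 14·187.5 + 13·44 = 2625 + 572 = 3197 px.

3197 px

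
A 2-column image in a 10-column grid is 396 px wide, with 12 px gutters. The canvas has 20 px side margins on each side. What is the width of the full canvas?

2 columns + 1 gutter: 2c + 1·12 = 396.
2c = 396 − 12 = 384, so c = 192 px.
Total width: 2·20 + 10·192 + 9·12 = 2068 px.

2068 px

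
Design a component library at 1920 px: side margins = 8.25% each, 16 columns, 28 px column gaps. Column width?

Margins: 8.25% × 1920 = 158.4 px each, so content = 1920 − 316.8 = 1603.2 px.
16c + 15·28 = 1603.2 → 16c = 1183.2 → c = 73.95 px.

73.95 px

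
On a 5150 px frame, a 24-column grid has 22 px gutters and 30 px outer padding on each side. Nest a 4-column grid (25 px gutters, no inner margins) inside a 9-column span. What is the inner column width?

455 px

Take off 60 px of margins, leaving 5090 px.
24c + 23·22 = 5090 → 24c = 4584 → c = 191 px.
Span of 9: 9·191 + 8·22 = 1719 + 176 = 1895 px.
4 columns + 3 gutters: 4d + 3·25 = 1895.
4d = 1895 − 75 = 1820, so d = 455 px.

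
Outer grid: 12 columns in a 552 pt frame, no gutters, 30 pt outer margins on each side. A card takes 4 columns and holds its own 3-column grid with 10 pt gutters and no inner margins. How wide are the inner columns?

Outer content = 552 − 2·30 = 492 pt.
12c = 492 → c = 41 pt.
4-column span = 4·41 = 164 pt.
Subtracting 2 gutters of 10 leaves 144 for 3 columns, so d = 48 pt.

48 pt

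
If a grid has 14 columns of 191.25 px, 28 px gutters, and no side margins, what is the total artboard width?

3041.5 px

Summing: 2677.5 + 364 = 3041.5 px.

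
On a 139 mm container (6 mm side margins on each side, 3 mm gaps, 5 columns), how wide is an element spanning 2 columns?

Take off 12 mm of margins, leaving 127 mm.
127 − 4·3 = 115; ÷5 gives c = 23 mm.
2 columns plus 1 gap: 46 + 3 = 49 mm.

49 mm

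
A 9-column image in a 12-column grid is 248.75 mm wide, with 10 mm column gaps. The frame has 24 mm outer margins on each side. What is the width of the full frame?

383 mm

9 columns + 8 column gaps: 9c + 8·10 = 248.75.
9c = 248.75 − 80 = 168.75, so c = 18.75 mm.
Adding margins, columns and gutters: 48 + 225 + 110 = 383 mm.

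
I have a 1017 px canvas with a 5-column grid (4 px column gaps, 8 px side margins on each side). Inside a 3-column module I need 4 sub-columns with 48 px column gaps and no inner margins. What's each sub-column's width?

113.75 px

Inside the margins: 1017 − 16 = 1001 px.
5c + 4·4 = 1001 → 5c = 985 → c = 197 px.
3-column span = 3·197 + 2·4 = 599 px.
599 − 3·48 = 455; ÷4 gives d = 113.75 px.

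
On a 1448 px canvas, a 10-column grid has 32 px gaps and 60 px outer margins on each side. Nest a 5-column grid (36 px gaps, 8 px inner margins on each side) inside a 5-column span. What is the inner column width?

Take off 120 px of margins, leaving 1328 px.
1328 − 9·32 = 1040; ÷10 gives c = 104 px.
5 columns plus 4 gaps: 520 + 128 = 648 px.
Inner content = 648 − 2·8 = 632 px.
5d + 4·36 = 632 → 5d = 488 → d = 97.6 px.

97.6 px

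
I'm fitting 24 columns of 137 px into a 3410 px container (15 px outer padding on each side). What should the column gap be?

Content width = 3410 − 2·15 = 3380 px.
Columns use 3288 px, leaving 92 px across 23 column gaps = 4 px each.

4 px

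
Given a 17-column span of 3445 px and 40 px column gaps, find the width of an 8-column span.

3445 − 16·40 = 2805; ÷17 gives c = 165 px.
Span of 8: 8·165 + 7·40 = 1320 + 280 = 1600 px.

1600 px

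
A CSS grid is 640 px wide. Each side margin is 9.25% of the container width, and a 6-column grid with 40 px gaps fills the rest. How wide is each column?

640 × (1 − 2·9.25%) = 640 × 81.5% = 521.6 px for the columns.
6c + 5·40 = 521.6 → 6c = 321.6 → c = 53.6 px.

53.6 px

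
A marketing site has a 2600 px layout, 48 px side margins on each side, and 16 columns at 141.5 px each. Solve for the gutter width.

Subtract both margins: 2600 − 2·48 = 2504 px.
16 columns take 16·141.5 = 2264 px; remaining 240 splits into 15 gutters.
g = 240 / 15 = 16 px.

16 px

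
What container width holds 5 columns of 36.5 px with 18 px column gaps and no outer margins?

Container = 5·36.5 + 4·18 = 182.5 + 72 = 254.5 px.

254.5 px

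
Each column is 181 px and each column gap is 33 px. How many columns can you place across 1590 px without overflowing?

7 columns

k columns need k·181 + (k−1)·33 = k·214 − 33.
k·214 − 33 ≤ 1590 → k ≤ 1623 / 214 ≈ 7.58, so k = 7.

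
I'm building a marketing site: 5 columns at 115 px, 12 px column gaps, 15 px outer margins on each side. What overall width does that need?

653 px

Artboard = 2·15 + 5·115 + 4·12 = 30 + 575 + 48 = 653 px.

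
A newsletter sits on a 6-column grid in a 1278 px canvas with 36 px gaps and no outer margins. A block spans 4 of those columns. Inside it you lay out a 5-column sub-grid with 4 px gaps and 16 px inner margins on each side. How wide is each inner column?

6 columns + 5 gaps: 6c + 5·36 = 1278.
6c = 1278 − 180 = 1098, so c = 183 px.
Span of 4: 4·183 + 3·36 = 732 + 108 = 840 px.
Inner content = 840 − 2·16 = 808 px.
5d + 4·4 = 808 → 5d = 792 → d = 158.4 px.

158.4 px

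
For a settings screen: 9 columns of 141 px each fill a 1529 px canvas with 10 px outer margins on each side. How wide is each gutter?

30 px

Take off 20 px of margins, leaving 1509 px.
9 columns take 9·141 = 1269 px; remaining 240 splits into 8 gutters.
g = 240 / 8 = 30 px.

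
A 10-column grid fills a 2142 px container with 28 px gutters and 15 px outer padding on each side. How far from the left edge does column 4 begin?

Content = 2142 − 2·15 = 2112 px.
10c + 9·28 = 2112 → 10c = 1860 → c = 186 px.
Before column 4: the margin + 3 columns + 3 gutters.
Offset = 15 + 3·(186 + 28) = 15 + 642 = 657 px.

657 px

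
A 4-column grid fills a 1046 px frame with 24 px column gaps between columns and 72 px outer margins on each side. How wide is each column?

Inside the margins: 1046 − 144 = 902 px.
4c + 3·24 = 902 → 4c = 830 → c = 207.5 px.

207.5 px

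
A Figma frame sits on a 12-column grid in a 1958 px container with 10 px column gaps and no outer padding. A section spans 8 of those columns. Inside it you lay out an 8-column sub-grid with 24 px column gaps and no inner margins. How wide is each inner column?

141.75 px

1958 − 11·10 = 1848; ÷12 gives c = 154 px.
8 columns plus 7 column gaps: 1232 + 70 = 1302 px.
8 columns + 7 column gaps: 8d + 7·24 = 1302.
8d = 1302 − 168 = 1134, so d = 141.75 px.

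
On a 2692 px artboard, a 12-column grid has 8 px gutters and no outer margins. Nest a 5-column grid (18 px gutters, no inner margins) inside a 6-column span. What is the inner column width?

254 px

12c + 11·8 = 2692 → 12c = 2604 → c = 217 px.
Span of 6: 6·217 + 5·8 = 1302 + 40 = 1342 px.
5 columns + 4 gutters: 5d + 4·18 = 1342.
5d = 1342 − 72 = 1270, so d = 254 px.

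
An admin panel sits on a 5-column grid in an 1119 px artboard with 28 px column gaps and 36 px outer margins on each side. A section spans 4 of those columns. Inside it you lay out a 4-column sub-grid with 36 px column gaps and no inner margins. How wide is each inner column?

Inside the margins: 1119 − 72 = 1047 px.
5c + 4·28 = 1047 → 5c = 935 → c = 187 px.
4 columns plus 3 column gaps: 748 + 84 = 832 px.
832 − 3·36 = 724; ÷4 gives d = 181 px.

181 px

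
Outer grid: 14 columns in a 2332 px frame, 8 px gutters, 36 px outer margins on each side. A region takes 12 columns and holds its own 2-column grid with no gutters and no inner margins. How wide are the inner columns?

Inside the margins: 2332 − 72 = 2260 px.
14c + 13·8 = 2260 → 14c = 2156 → c = 154 px.
12 columns plus 11 gutters: 1848 + 88 = 1936 px.
With no gutters, each column is 1936/2 = 968 px.

968 px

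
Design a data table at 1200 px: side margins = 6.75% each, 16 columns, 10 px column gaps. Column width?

55.5 px

Margins: 6.75% × 1200 = 81 px each, so content = 1200 − 162 = 1038 px.
1038 − 15·10 = 888; ÷16 gives c = 55.5 px.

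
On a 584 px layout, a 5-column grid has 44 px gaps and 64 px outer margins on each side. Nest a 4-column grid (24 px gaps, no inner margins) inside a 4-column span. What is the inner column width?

71 px

Take off 128 px of margins, leaving 456 px.
456 − 4·44 = 280; ÷5 gives c = 56 px.
4 columns plus 3 gaps: 224 + 132 = 356 px.
4d + 3·24 = 356 → 4d = 284 → d = 71 px.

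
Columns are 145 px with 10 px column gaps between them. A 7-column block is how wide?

Span of 7: 7·145 + 6·10 = 1015 + 60 = 1075 px.

1075 px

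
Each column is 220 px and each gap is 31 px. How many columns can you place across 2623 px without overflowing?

k columns need k·220 + (k−1)·31 = k·251 − 31.
k·251 − 31 ≤ 2623 → k ≤ 2654 / 251 ≈ 10.57, so k = 10.

10 columns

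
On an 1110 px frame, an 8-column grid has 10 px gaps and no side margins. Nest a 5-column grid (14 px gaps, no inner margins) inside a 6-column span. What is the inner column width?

154.8 px

8c + 7·10 = 1110 → 8c = 1040 → c = 130 px.
6 columns plus 5 gaps: 780 + 50 = 830 px.
5d + 4·14 = 830 → 5d = 774 → d = 154.8 px.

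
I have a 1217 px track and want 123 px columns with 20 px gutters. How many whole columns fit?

8 columns

Each extra column adds 123 + 20 = 143 px.
(1217 + 20) / 143 = 8.65, so 8 columns fit.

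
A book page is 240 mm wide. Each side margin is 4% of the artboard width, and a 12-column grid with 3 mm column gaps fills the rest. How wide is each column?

Each margin = 4% of 240 = 9.6 mm; content = 240 − 2·9.6 = 220.8 mm.
Subtracting 11 column gaps of 3 leaves 187.8 for 12 columns, so c = 15.65 mm.

15.65 mm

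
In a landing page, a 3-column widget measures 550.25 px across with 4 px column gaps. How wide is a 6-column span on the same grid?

1104.5 px

3c + 2·4 = 550.25 → 3c = 542.25 → c = 180.75 px.
Span of 6: 6·180.75 + 5·4 = 1084.5 + 20 = 1104.5 px.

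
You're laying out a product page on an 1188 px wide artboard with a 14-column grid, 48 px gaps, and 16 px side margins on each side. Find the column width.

38 px

Take off 32 px of margins, leaving 1156 px.
14 columns + 13 gaps: 14c + 13·48 = 1156.
14c = 1156 − 624 = 532, so c = 38 px.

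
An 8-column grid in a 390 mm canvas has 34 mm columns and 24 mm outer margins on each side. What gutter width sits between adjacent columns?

Inside the margins: 390 − 48 = 342 mm.
8·34 + 7g = 342 → 7g = 70 → g = 10 mm.

10 mm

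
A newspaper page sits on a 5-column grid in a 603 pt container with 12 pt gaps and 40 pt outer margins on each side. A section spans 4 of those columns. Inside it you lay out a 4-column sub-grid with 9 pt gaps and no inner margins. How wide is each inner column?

Outer content = 603 − 2·40 = 523 pt.
523 − 4·12 = 475; ÷5 gives c = 95 pt.
4-column span = 4·95 + 3·12 = 416 pt.
416 − 3·9 = 389; ÷4 gives d = 97.25 pt.

97.25 pt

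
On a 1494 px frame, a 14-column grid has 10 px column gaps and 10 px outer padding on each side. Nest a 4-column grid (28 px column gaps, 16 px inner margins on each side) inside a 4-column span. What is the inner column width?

Take off 20 px of margins, leaving 1474 px.
1474 − 13·10 = 1344; ÷14 gives c = 96 px.
4 columns plus 3 column gaps: 384 + 30 = 414 px.
Inner content = 414 − 2·16 = 382 px.
382 − 3·28 = 298; ÷4 gives d = 74.5 px.

74.5 px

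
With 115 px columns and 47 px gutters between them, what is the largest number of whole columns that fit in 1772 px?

Each extra column adds 115 + 47 = 162 px.
(1772 + 47) / 162 = 11.23, so 11 columns fit.

11 columns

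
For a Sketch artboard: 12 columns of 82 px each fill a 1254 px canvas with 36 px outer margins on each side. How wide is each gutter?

18 px

Subtract both margins: 1254 − 2·36 = 1182 px.
12·82 + 11g = 1182 → 11g = 198 → g = 18 px.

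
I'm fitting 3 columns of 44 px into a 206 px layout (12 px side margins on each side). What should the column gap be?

25 px

Subtract both margins: 206 − 2·12 = 182 px.
3 columns take 3·44 = 132 px; remaining 50 splits into 2 column gaps.
g = 50 / 2 = 25 px.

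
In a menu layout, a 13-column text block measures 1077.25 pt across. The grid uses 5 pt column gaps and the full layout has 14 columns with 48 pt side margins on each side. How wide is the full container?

13c + 12·5 = 1077.25 → 13c = 1017.25 → c = 78.25 pt.
Container = 2·48 + 14·78.25 + 13·5 = 96 + 1095.5 + 65 = 1256.5 pt.

1256.5 pt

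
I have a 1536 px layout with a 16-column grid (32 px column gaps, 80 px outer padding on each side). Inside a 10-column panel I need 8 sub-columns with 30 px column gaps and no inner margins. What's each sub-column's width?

Take off 160 px of margins, leaving 1376 px.
Subtracting 15 column gaps of 32 leaves 896 for 16 columns, so c = 56 px.
10 columns plus 9 column gaps: 560 + 288 = 848 px.
8 columns + 7 column gaps: 8d + 7·30 = 848.
8d = 848 − 210 = 638, so d = 79.75 px.

79.75 px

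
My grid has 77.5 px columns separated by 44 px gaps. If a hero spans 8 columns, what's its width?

928 px

8-column span = 8·77.5 + 7·44 = 928 px.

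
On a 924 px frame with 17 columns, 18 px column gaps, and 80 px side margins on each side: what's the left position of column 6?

310 px

Subtract both margins: 924 − 2·80 = 764 px.
17 columns + 16 column gaps: 17c + 16·18 = 764.
17c = 764 − 288 = 476, so c = 28 px.
Before column 6: the margin + 5 columns + 5 column gaps.
Offset = 80 + 5·(28 + 18) = 80 + 230 = 310 px.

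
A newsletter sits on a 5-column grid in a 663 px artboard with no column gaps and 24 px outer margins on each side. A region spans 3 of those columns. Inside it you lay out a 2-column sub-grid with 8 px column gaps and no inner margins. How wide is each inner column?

180.5 px

Outer content = 663 − 2·24 = 615 px.
With no column gaps, each column is 615/5 = 123 px.
With no column gaps, 3 columns span 3·123 = 369 px.
2d + 1·8 = 369 → 2d = 361 → d = 180.5 px.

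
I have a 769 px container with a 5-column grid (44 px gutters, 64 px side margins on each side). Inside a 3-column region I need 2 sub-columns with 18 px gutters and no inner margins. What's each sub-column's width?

174.5 px

Outer content = 769 − 2·64 = 641 px.
5c + 4·44 = 641 → 5c = 465 → c = 93 px.
3 columns plus 2 gutters: 279 + 88 = 367 px.
367 − 1·18 = 349; ÷2 gives d = 174.5 px.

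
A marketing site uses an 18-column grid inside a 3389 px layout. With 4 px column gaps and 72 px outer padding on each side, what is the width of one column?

Subtract both margins: 3389 − 2·72 = 3245 px.
3245 − 17·4 = 3177; ÷18 gives c = 176.5 px.

176.5 px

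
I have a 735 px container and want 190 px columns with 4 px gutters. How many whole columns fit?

k columns need k·190 + (k−1)·4 = k·194 − 4.
k·194 − 4 ≤ 735 → k ≤ 739 / 194 ≈ 3.81, so k = 3.

3 columns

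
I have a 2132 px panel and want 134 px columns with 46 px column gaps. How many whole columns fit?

12 columns: 12·134 + 11·46 = 2114 px ≤ 2132.
13 columns: 2294 px > 2132. So 12.

12 columns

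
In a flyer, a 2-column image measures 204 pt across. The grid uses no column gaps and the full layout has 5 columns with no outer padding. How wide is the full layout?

510 pt

204 / 2 = 102 pt per column.
Summing: 510 = 510 pt.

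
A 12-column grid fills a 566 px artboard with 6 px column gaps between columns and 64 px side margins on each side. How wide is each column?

31 px

Take off 128 px of margins, leaving 438 px.
12 columns + 11 column gaps: 12c + 11·6 = 438.
12c = 438 − 66 = 372, so c = 31 px.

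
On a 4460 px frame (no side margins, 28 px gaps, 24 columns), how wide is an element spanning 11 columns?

Subtracting 23 gaps of 28 leaves 3816 for 24 columns, so c = 159 px.
11 columns plus 10 gaps: 1749 + 280 = 2029 px.

2029 px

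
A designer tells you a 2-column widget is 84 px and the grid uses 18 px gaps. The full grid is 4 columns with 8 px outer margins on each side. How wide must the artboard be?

2c + 1·18 = 84 → 2c = 66 → c = 33 px.
Artboard = 2·8 + 4·33 + 3·18 = 16 + 132 + 54 = 202 px.

202 px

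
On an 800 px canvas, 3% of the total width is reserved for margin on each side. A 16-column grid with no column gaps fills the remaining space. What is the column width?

Margins: 3% × 800 = 24 px each, so content = 800 − 48 = 752 px.
752 / 16 = 47 px per column.

47 px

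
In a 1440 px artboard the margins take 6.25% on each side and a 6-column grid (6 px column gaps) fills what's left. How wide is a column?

205 px

1440 × (1 − 2·6.25%) = 1440 × 87.5% = 1260 px for the columns.
6 columns + 5 column gaps: 6c + 5·6 = 1260.
6c = 1260 − 30 = 1230, so c = 205 px.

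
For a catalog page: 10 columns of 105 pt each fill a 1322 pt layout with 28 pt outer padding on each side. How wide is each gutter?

24 pt

Content width = 1322 − 2·28 = 1266 pt.
10·105 + 9g = 1266 → 9g = 216 → g = 24 pt.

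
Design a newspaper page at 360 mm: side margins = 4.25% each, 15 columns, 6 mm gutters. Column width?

16.36 mm

Each margin = 4.25% of 360 = 15.3 mm; content = 360 − 2·15.3 = 329.4 mm.
15 columns + 14 gutters: 15c + 14·6 = 329.4.
15c = 329.4 − 84 = 245.4, so c = 16.36 mm.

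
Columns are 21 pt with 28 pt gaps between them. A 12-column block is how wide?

560 pt

12-column span = 12·21 + 11·28 = 560 pt.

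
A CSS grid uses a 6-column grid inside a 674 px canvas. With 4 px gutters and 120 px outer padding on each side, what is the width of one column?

69 px

Take off 240 px of margins, leaving 434 px.
6c + 5·4 = 434 → 6c = 414 → c = 69 px.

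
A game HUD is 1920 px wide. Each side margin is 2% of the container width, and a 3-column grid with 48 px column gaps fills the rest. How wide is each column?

582.4 px

1920 × (1 − 2·2%) = 1920 × 96% = 1843.2 px for the columns.
3 columns + 2 column gaps: 3c + 2·48 = 1843.2.
3c = 1843.2 − 96 = 1747.2, so c = 582.4 px.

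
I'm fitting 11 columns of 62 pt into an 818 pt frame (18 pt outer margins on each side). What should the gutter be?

Take off 36 pt of margins, leaving 782 pt.
11·62 + 10g = 782 → 10g = 100 → g = 10 pt.

10 pt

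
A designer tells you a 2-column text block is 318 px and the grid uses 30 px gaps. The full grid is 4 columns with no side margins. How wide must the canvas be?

666 px

Subtracting 1 gap of 30 leaves 288 for 2 columns, so c = 144 px.
Summing: 576 + 90 = 666 px.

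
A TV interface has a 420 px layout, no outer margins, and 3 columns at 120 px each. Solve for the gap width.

3·120 + 2g = 420 → 2g = 60 → g = 30 px.

30 px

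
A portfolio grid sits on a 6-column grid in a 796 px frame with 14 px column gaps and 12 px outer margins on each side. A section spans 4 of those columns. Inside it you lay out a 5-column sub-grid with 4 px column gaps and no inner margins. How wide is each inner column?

Take off 24 px of margins, leaving 772 px.
Subtracting 5 column gaps of 14 leaves 702 for 6 columns, so c = 117 px.
4-column span = 4·117 + 3·14 = 510 px.
5 columns + 4 column gaps: 5d + 4·4 = 510.
5d = 510 − 16 = 494, so d = 98.8 px.

98.8 px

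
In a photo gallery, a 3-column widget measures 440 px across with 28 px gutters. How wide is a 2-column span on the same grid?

284 px

440 − 2·28 = 384; ÷3 gives c = 128 px.
2-column span = 2·128 + 1·28 = 284 px.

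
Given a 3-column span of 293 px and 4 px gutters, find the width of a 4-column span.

3c + 2·4 = 293 → 3c = 285 → c = 95 px.
4 columns plus 3 gutters: 380 + 12 = 392 px.

392 px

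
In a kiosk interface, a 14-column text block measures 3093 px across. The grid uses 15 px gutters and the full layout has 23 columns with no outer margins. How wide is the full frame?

14c + 13·15 = 3093 → 14c = 2898 → c = 207 px.
Summing: 4761 + 330 = 5091 px.

5091 px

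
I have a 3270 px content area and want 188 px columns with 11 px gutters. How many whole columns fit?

k columns need k·188 + (k−1)·11 = k·199 − 11.
k·199 − 11 ≤ 3270 → k ≤ 3281 / 199 ≈ 16.49, so k = 16.

16 columns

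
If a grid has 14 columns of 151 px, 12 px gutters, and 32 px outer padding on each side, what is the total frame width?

Frame = 2·32 + 14·151 + 13·12 = 64 + 2114 + 156 = 2334 px.

2334 px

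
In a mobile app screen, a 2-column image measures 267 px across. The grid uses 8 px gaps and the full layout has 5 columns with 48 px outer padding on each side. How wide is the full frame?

775.5 px

2 columns + 1 gap: 2c + 1·8 = 267.
2c = 267 − 8 = 259, so c = 129.5 px.
Frame = 2·48 + 5·129.5 + 4·8 = 96 + 647.5 + 32 = 775.5 px.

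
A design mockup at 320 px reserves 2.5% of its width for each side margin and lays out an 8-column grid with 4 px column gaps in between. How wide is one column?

Each margin = 2.5% of 320 = 8 px; content = 320 − 2·8 = 304 px.
8c + 7·4 = 304 → 8c = 276 → c = 34.5 px.

34.5 px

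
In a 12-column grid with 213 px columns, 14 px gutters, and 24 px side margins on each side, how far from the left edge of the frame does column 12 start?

2521 px

Column 12 starts at margin + 11·(column + gutter) = 24 + 11·227 = 2521 px.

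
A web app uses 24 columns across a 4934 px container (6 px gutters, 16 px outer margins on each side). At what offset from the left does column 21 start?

4106 px

Subtract both margins: 4934 − 2·16 = 4902 px.
Subtracting 23 gutters of 6 leaves 4764 for 24 columns, so c = 198.5 px.
Before column 21: the margin + 20 columns + 20 gutters.
Offset = 16 + 20·(198.5 + 6) = 16 + 4090 = 4106 px.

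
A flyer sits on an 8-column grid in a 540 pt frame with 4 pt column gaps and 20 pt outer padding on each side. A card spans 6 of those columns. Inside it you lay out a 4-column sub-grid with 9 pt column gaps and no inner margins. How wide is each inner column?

86.75 pt

Take off 40 pt of margins, leaving 500 pt.
500 − 7·4 = 472; ÷8 gives c = 59 pt.
Span of 6: 6·59 + 5·4 = 354 + 20 = 374 pt.
374 − 3·9 = 347; ÷4 gives d = 86.75 pt.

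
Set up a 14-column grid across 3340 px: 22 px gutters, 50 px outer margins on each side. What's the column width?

Take off 100 px of margins, leaving 3240 px.
14c + 13·22 = 3240 → 14c = 2954 → c = 211 px.

211 px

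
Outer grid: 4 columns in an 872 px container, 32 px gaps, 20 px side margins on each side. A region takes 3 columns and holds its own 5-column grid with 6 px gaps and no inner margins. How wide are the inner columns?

Subtract both margins: 872 − 2·20 = 832 px.
Subtracting 3 gaps of 32 leaves 736 for 4 columns, so c = 184 px.
Span of 3: 3·184 + 2·32 = 552 + 64 = 616 px.
616 − 4·6 = 592; ÷5 gives d = 118.4 px.

118.4 px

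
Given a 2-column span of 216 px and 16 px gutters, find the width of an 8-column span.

2 columns + 1 gutter: 2c + 1·16 = 216.
2c = 216 − 16 = 200, so c = 100 px.
8-column span = 8·100 + 7·16 = 912 px.

912 px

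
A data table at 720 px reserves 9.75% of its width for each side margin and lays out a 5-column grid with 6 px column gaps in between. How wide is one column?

Margins: 9.75% × 720 = 70.2 px each, so content = 720 − 140.4 = 579.6 px.
5 columns + 4 column gaps: 5c + 4·6 = 579.6.
5c = 579.6 − 24 = 555.6, so c = 111.12 px.

111.12 px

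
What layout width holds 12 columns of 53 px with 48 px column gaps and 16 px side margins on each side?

1196 px

Total width: 2·16 + 12·53 + 11·48 = 1196 px.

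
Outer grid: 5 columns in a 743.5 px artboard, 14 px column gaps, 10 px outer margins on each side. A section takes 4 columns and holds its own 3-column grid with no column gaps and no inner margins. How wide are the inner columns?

Outer content = 743.5 − 2·10 = 723.5 px.
723.5 − 4·14 = 667.5; ÷5 gives c = 133.5 px.
4-column span = 4·133.5 + 3·14 = 576 px.
3d = 576 → d = 192 px.

192 px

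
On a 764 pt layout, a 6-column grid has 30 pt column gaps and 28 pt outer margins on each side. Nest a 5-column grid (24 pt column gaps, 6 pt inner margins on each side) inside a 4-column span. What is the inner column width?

70.8 pt

Subtract both margins: 764 − 2·28 = 708 pt.
6 columns + 5 column gaps: 6c + 5·30 = 708.
6c = 708 − 150 = 558, so c = 93 pt.
Span of 4: 4·93 + 3·30 = 372 + 90 = 462 pt.
Inner content = 462 − 2·6 = 450 pt.
450 − 4·24 = 354; ÷5 gives d = 70.8 pt.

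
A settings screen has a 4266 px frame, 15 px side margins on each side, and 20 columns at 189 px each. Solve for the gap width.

Subtract both margins: 4266 − 2·15 = 4236 px.
Columns use 3780 px, leaving 456 px across 19 gaps = 24 px each.

24 px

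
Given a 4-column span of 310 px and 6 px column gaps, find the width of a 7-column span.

4 columns + 3 column gaps: 4c + 3·6 = 310.
4c = 310 − 18 = 292, so c = 73 px.
7-column span = 7·73 + 6·6 = 547 px.

547 px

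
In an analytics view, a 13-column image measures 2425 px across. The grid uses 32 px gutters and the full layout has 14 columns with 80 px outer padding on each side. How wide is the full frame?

Subtracting 12 gutters of 32 leaves 2041 for 13 columns, so c = 157 px.
Total width: 2·80 + 14·157 + 13·32 = 2774 px.

2774 px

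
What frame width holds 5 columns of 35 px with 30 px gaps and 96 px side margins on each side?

487 px

Total width: 2·96 + 5·35 + 4·30 = 487 px.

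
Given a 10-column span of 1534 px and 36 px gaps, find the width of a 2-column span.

10c + 9·36 = 1534 → 10c = 1210 → c = 121 px.
2-column span = 2·121 + 1·36 = 278 px.

278 px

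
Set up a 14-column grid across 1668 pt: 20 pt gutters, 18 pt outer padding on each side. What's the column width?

Subtract both margins: 1668 − 2·18 = 1632 pt.
14 columns + 13 gutters: 14c + 13·20 = 1632.
14c = 1632 − 260 = 1372, so c = 98 pt.

98 pt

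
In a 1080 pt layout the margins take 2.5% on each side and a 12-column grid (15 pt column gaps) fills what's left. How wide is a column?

Each margin = 2.5% of 1080 = 27 pt; content = 1080 − 2·27 = 1026 pt.
1026 − 11·15 = 861; ÷12 gives c = 71.75 pt.

71.75 pt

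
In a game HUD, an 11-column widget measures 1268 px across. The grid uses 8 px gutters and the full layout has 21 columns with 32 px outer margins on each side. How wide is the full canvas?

Subtracting 10 gutters of 8 leaves 1188 for 11 columns, so c = 108 px.
Canvas = 2·32 + 21·108 + 20·8 = 64 + 2268 + 160 = 2492 px.

2492 px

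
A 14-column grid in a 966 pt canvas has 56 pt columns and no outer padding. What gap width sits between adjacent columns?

14·56 + 13g = 966 → 13g = 182 → g = 14 pt.

14 pt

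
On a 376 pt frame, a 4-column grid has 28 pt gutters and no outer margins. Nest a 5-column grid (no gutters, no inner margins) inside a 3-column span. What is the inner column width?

4 columns + 3 gutters: 4c + 3·28 = 376.
4c = 376 − 84 = 292, so c = 73 pt.
3 columns plus 2 gutters: 219 + 56 = 275 pt.
275 / 5 = 55 pt per column.

55 pt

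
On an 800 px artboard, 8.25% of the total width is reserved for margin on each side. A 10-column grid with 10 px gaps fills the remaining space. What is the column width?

Margins: 8.25% × 800 = 66 px each, so content = 800 − 132 = 668 px.
10c + 9·10 = 668 → 10c = 578 → c = 57.8 px.

57.8 px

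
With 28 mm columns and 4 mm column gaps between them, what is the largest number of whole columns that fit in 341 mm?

10 columns

Each extra column adds 28 + 4 = 32 mm.
(341 + 4) / 32 = 10.78, so 10 columns fit.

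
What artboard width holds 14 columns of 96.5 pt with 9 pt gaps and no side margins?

1468 pt

Artboard = 14·96.5 + 13·9 = 1351 + 117 = 1468 pt.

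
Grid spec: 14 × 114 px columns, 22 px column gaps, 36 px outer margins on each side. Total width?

1954 px

Frame = 2·36 + 14·114 + 13·22 = 72 + 1596 + 286 = 1954 px.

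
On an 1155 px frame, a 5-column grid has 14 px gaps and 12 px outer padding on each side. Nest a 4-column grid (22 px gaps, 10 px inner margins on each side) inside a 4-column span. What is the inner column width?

Take off 24 px of margins, leaving 1131 px.
5c + 4·14 = 1131 → 5c = 1075 → c = 215 px.
4 columns plus 3 gaps: 860 + 42 = 902 px.
Inner content = 902 − 2·10 = 882 px.
4 columns + 3 gaps: 4d + 3·22 = 882.
4d = 882 − 66 = 816, so d = 204 px.

204 px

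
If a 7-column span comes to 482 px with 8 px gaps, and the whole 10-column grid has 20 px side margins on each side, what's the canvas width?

732 px

482 − 6·8 = 434; ÷7 gives c = 62 px.
Canvas = 2·20 + 10·62 + 9·8 = 40 + 620 + 72 = 732 px.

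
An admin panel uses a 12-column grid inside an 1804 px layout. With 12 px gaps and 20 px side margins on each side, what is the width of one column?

136 px

Inside the margins: 1804 − 40 = 1764 px.
12c + 11·12 = 1764 → 12c = 1632 → c = 136 px.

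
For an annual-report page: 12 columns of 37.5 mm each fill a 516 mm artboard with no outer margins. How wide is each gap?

12 columns take 12·37.5 = 450 mm; remaining 66 splits into 11 gaps.
g = 66 / 11 = 6 mm.

6 mm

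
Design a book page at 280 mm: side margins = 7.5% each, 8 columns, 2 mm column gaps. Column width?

28 mm

Margins: 7.5% × 280 = 21 mm each, so content = 280 − 42 = 238 mm.
8c + 7·2 = 238 → 8c = 224 → c = 28 mm.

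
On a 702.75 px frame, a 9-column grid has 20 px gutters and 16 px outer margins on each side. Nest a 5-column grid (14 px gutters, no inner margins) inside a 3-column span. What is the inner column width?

30.85 px

Subtract both margins: 702.75 − 2·16 = 670.75 px.
9 columns + 8 gutters: 9c + 8·20 = 670.75.
9c = 670.75 − 160 = 510.75, so c = 56.75 px.
Span of 3: 3·56.75 + 2·20 = 170.25 + 40 = 210.25 px.
5 columns + 4 gutters: 5d + 4·14 = 210.25.
5d = 210.25 − 56 = 154.25, so d = 30.85 px.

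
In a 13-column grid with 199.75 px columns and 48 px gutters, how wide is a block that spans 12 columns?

12-column span = 12·199.75 + 11·48 = 2925 px.

2925 px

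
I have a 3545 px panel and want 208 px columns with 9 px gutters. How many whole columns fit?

16 columns

16 columns: 16·208 + 15·9 = 3463 px ≤ 3545.
17 columns: 3680 px > 3545. So 16.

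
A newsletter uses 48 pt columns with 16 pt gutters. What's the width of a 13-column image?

13 columns plus 12 gutters: 624 + 192 = 816 pt.

816 pt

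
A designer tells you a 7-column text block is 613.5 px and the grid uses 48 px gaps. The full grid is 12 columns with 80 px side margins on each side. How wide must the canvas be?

1246 px

613.5 − 6·48 = 325.5; ÷7 gives c = 46.5 px.
Total width: 2·80 + 12·46.5 + 11·48 = 1246 px.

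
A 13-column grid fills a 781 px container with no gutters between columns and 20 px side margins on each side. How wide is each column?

57 px

Take off 40 px of margins, leaving 741 px.
741 / 13 = 57 px per column.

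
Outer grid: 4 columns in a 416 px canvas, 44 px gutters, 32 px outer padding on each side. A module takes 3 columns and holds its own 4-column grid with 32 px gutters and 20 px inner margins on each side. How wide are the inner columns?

29.25 px

Inside the margins: 416 − 64 = 352 px.
4c + 3·44 = 352 → 4c = 220 → c = 55 px.
3 columns plus 2 gutters: 165 + 88 = 253 px.
Inner content = 253 − 2·20 = 213 px.
4d + 3·32 = 213 → 4d = 117 → d = 29.25 px.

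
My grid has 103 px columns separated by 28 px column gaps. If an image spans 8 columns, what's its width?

8 columns plus 7 column gaps: 824 + 196 = 1020 px.

1020 px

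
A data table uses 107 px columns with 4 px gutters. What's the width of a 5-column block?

551 px

5-column span = 5·107 + 4·4 = 551 px.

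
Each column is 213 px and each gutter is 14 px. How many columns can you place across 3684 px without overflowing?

16 columns

Each extra column adds 213 + 14 = 227 px.
(3684 + 14) / 227 = 16.29, so 16 columns fit.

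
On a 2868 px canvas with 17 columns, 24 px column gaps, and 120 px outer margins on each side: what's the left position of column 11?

Inside the margins: 2868 − 240 = 2628 px.
2628 − 16·24 = 2244; ÷17 gives c = 132 px.
Before column 11: the margin + 10 columns + 10 column gaps.
Offset = 120 + 10·(132 + 24) = 120 + 1560 = 1680 px.

1680 px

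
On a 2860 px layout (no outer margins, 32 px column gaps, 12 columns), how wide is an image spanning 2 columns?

Subtracting 11 column gaps of 32 leaves 2508 for 12 columns, so c = 209 px.
2 columns plus 1 column gap: 418 + 32 = 450 px.

450 px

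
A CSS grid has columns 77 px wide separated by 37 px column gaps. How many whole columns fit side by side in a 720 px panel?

6 columns

k columns need k·77 + (k−1)·37 = k·114 − 37.
k·114 − 37 ≤ 720 → k ≤ 757 / 114 ≈ 6.64, so k = 6.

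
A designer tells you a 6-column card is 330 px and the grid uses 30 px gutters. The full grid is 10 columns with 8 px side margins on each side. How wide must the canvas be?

6c + 5·30 = 330 → 6c = 180 → c = 30 px.
Total width: 2·8 + 10·30 + 9·30 = 586 px.

586 px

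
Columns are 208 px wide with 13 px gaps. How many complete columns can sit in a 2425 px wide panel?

11 columns: 11·208 + 10·13 = 2418 px ≤ 2425.
12 columns: 2639 px > 2425. So 11.

11 columns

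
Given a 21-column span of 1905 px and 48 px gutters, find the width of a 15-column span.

21c + 20·48 = 1905 → 21c = 945 → c = 45 px.
15 columns plus 14 gutters: 675 + 672 = 1347 px.

1347 px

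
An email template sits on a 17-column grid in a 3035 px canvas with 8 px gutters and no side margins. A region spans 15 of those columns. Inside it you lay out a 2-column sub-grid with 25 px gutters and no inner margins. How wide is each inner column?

17 columns + 16 gutters: 17c + 16·8 = 3035.
17c = 3035 − 128 = 2907, so c = 171 px.
15-column span = 15·171 + 14·8 = 2677 px.
2677 − 1·25 = 2652; ÷2 gives d = 1326 px.

1326 px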